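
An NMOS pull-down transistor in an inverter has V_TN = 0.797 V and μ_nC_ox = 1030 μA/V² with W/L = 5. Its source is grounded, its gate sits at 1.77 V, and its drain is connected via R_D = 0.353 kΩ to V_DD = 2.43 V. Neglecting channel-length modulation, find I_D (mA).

V_GS = V_G = 1.77 V, so V_ov = 1.77 − 0.797 = 0.973 V.
k_n = μ_nC_ox · (W/L) = 5.15 mA/V².
Assume saturation: I_D = ½ k_n V_ov² = 0.5 × 5.15 × 0.973² = 2.44 mA, giving V_DS = V_DD − I_D R_D = 2.43 − 2.44 × 0.353 = 1.57 V.
V_DS = 1.57 V ≥ V_ov = 0.973 V, confirming saturation.

I_D = 2.44 mA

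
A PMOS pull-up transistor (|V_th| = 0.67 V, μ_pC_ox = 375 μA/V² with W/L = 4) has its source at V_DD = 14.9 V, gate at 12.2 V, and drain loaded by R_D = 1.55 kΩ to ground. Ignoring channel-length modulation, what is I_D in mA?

I_D = 3.09 mA

V_SG = V_DD − V_G = 14.9 − 12.2 = 2.7 V, so V_ov = 2.7 − 0.67 = 2.03 V.
k_p = μ_pC_ox · (W/L) = 1.5 mA/V².
Assume saturation: I_D = ½ k_p V_ov² = 0.5 × 1.5 × 2.03² = 3.09 mA, giving V_SD = V_DD − I_D R_D = 14.9 − 3.09 × 1.55 = 10.1 V.
V_SD = 10.1 V ≥ V_ov = 2.03 V, confirming saturation.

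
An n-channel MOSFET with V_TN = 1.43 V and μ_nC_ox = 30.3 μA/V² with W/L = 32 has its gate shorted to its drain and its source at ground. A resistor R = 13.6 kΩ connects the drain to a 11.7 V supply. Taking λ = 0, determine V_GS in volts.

With gate tied to drain, V_GS = V_DS ≥ V_GS − V_TN, so the device is in saturation.
k_n = μ_nC_ox · (W/L) = 0.9696 mA/V².
KCL at the drain: ½ k_n (V_GS − V_TN)² = (V_DD − V_GS)/R.
Let x = V_GS − 1.43. Then 6.59 x² + x − 10.27 = 0, giving x = 1.17 V (positive root), so V_GS = 2.6 V.
I_D = (V_DD − V_GS)/R = (11.7 − 2.6) / 13.6 = 0.669 mA.

V_GS = 2.60 V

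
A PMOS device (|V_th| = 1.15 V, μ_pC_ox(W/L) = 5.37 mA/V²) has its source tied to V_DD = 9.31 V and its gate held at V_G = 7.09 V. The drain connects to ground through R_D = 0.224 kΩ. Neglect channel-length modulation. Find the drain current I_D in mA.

I_D = 3.07 mA

V_SG = V_DD − V_G = 9.31 − 7.09 = 2.22 V, so V_ov = 2.22 − 1.15 = 1.07 V.
Assume saturation: I_D = ½ k_p V_ov² = 0.5 × 5.37 × 1.07² = 3.07 mA, giving V_SD = V_DD − I_D R_D = 9.31 − 3.07 × 0.224 = 8.62 V.
V_SD = 8.62 V ≥ V_ov = 1.07 V, confirming saturation.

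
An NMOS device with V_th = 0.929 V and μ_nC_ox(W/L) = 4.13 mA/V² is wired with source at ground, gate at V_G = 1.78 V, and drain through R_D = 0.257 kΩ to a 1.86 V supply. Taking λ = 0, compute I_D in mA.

V_GS = V_G = 1.78 V, so V_ov = 1.78 − 0.929 = 0.851 V.
Assume saturation: I_D = ½ k_n V_ov² = 0.5 × 4.13 × 0.851² = 1.5 mA, giving V_DS = V_DD − I_D R_D = 1.86 − 1.5 × 0.257 = 1.48 V.
V_DS = 1.48 V ≥ V_ov = 0.851 V, confirming saturation.

I_D = 1.50 mA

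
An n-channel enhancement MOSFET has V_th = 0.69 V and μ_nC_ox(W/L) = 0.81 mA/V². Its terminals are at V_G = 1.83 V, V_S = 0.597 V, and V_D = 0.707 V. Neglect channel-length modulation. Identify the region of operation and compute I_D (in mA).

Triode; I_D = 0.0435 mA

V_GS = V_G − V_S = 1.83 − 0.597 = 1.23 V; V_DS = V_D − V_S = 0.707 − 0.597 = 0.11 V.
V_ov = V_GS − V_th = 1.23 − 0.69 = 0.543 V.
Since V_DS = 0.11 V < V_ov = 0.543 V, the device is in the triode region.
I_D = k_n [V_ov · V_DS − ½ V_DS²] = 0.81 × [0.543 × 0.11 − 0.5 × 0.11²] = 0.0435 mA.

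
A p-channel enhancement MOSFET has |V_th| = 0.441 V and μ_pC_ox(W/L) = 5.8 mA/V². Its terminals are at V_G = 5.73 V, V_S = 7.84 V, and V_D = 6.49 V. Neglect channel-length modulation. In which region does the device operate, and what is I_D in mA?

Triode; I_D = 7.78 mA

V_SG = V_S − V_G = 7.84 − 5.73 = 2.11 V; V_SD = V_S − V_D = 7.84 − 6.49 = 1.35 V.
V_ov = V_SG − |V_th| = 2.11 − 0.441 = 1.67 V.
Since V_SD = 1.35 V < V_ov = 1.67 V, the device is in the triode region.
I_D = k_p [V_ov · V_SD − ½ V_SD²] = 5.8 × [1.67 × 1.35 − 0.5 × 1.35²] = 7.78 mA.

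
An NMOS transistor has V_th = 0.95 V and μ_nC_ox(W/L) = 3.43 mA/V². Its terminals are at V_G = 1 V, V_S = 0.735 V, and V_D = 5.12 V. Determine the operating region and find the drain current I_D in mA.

Cutoff; I_D = 0 mA

V_GS = V_G − V_S = 1 − 0.735 = 0.265 V; V_DS = V_D − V_S = 5.12 − 0.735 = 4.38 V.
V_GS = 0.265 V < V_th = 0.95 V, so the transistor is in cutoff.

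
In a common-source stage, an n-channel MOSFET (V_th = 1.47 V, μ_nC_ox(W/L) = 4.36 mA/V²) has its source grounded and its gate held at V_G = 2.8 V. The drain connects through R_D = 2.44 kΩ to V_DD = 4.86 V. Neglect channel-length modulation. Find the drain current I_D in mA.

V_GS = V_G = 2.8 V, so V_ov = 2.8 − 1.47 = 1.33 V.
Assume saturation: I_D = ½ k_n V_ov² = 0.5 × 4.36 × 1.33² = 3.86 mA, giving V_DS = V_DD − I_D R_D = 4.86 − 3.86 × 2.44 = -4.55 V.
But -4.55 V < V_ov = 1.33 V, so the device is actually in triode.
In triode I_D = k_n[V_ov V_DS − ½ V_DS²] and I_D = (V_DD − V_DS)/R_D. Equating: 5.32 V_DS² − 15.15 V_DS + 4.86 = 0, giving V_DS = 0.368 V (the root below V_ov).
I_D = (4.86 − 0.368) / 2.44 = 1.84 mA.

I_D = 1.84 mA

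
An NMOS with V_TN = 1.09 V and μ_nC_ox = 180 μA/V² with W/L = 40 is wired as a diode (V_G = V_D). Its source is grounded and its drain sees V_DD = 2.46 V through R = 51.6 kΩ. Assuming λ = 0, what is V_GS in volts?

V_GS = 1.17 V

With gate tied to drain, V_GS = V_DS ≥ V_GS − V_TN, so the device is in saturation.
k_n = μ_nC_ox · (W/L) = 7.2 mA/V².
KCL at the drain: ½ k_n (V_GS − V_TN)² = (V_DD − V_GS)/R.
Let x = V_GS − 1.09. Then 186 x² + x − 1.37 = 0, giving x = 0.0832 V (positive root), so V_GS = 1.17 V.
I_D = (V_DD − V_GS)/R = (2.46 − 1.17) / 51.6 = 0.0249 mA.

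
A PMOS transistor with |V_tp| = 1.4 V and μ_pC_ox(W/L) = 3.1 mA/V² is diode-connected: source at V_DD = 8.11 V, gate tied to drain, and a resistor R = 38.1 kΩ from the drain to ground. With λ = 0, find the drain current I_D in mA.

I_D = 0.167 mA

With gate tied to drain, V_SG = V_SD ≥ V_SG − |V_tp|, so the device is in saturation.
KCL at the drain: ½ k_p (V_SG − |V_tp|)² = (V_DD − V_SG)/R.
Let x = V_SG − 1.4. Then 59.1 x² + x − 6.71 = 0, giving x = 0.329 V (positive root), so V_SG = 1.73 V.
I_D = (V_DD − V_SG)/R = (8.11 − 1.73) / 38.1 = 0.167 mA.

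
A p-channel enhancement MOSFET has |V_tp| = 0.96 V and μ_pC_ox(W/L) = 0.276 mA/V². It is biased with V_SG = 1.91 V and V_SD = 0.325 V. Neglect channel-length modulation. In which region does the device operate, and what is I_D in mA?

V_ov = V_SG − |V_tp| = 1.91 − 0.96 = 0.95 V.
Since V_SD = 0.325 V < V_ov = 0.95 V, the device is in the triode region.
I_D = k_p [V_ov · V_SD − ½ V_SD²] = 0.276 × [0.95 × 0.325 − 0.5 × 0.325²] = 0.0706 mA.

Triode; I_D = 0.0706 mA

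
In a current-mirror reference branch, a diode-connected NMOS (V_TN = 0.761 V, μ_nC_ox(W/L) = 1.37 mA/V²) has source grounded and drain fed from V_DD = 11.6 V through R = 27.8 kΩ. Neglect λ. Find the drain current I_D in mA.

I_D = 0.364 mA

With gate tied to drain, V_GS = V_DS ≥ V_GS − V_TN, so the device is in saturation.
KCL at the drain: ½ k_n (V_GS − V_TN)² = (V_DD − V_GS)/R.
Let x = V_GS − 0.761. Then 19 x² + x − 10.84 = 0, giving x = 0.729 V (positive root), so V_GS = 1.49 V.
I_D = (V_DD − V_GS)/R = (11.6 − 1.49) / 27.8 = 0.364 mA.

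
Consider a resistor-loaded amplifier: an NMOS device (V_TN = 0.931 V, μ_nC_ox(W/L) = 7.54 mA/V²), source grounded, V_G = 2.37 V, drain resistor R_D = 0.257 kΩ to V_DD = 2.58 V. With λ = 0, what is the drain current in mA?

I_D = 6.62 mA

V_GS = V_G = 2.37 V, so V_ov = 2.37 − 0.931 = 1.44 V.
Assume saturation: I_D = ½ k_n V_ov² = 0.5 × 7.54 × 1.44² = 7.81 mA, giving V_DS = V_DD − I_D R_D = 2.58 − 7.81 × 0.257 = 0.574 V.
But 0.574 V < V_ov = 1.44 V, so the device is actually in triode.
In triode I_D = k_n[V_ov V_DS − ½ V_DS²] and I_D = (V_DD − V_DS)/R_D. Equating: 0.969 V_DS² − 3.788 V_DS + 2.58 = 0, giving V_DS = 0.878 V (the root below V_ov).
I_D = (2.58 − 0.878) / 0.257 = 6.62 mA.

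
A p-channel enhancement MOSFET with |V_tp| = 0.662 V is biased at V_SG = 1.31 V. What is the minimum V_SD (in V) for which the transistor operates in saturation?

V_SD,sat = 0.648 V

The boundary between triode and saturation is V_SD = V_SG − |V_tp| = V_ov.
V_ov = 1.31 − 0.662 = 0.648 V.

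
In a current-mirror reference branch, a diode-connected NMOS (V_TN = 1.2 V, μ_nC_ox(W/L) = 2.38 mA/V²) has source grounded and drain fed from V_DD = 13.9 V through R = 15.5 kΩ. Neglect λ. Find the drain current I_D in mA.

I_D = 0.768 mA

With gate tied to drain, V_GS = V_DS ≥ V_GS − V_TN, so the device is in saturation.
KCL at the drain: ½ k_n (V_GS − V_TN)² = (V_DD − V_GS)/R.
Let x = V_GS − 1.2. Then 18.4 x² + x − 12.7 = 0, giving x = 0.803 V (positive root), so V_GS = 2 V.
I_D = (V_DD − V_GS)/R = (13.9 − 2) / 15.5 = 0.768 mA.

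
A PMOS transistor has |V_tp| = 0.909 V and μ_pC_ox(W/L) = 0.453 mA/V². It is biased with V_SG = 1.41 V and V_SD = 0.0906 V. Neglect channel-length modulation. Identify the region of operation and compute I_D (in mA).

V_ov = V_SG − |V_tp| = 1.41 − 0.909 = 0.501 V.
Since V_SD = 0.0906 V < V_ov = 0.501 V, the device is in the triode region.
I_D = k_p [V_ov · V_SD − ½ V_SD²] = 0.453 × [0.501 × 0.0906 − 0.5 × 0.0906²] = 0.0187 mA.

Triode; I_D = 0.0187 mA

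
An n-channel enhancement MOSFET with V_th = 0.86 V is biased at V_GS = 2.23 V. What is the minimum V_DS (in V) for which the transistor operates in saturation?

The boundary between triode and saturation is V_DS = V_GS − V_th = V_ov.
V_ov = 2.23 − 0.86 = 1.37 V.

V_DS,sat = 1.37 V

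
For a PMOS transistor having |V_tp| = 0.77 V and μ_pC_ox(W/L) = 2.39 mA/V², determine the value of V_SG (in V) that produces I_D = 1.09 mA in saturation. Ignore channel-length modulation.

V_SG = 1.73 V

In saturation I_D = ½ k_p (V_SG − |V_tp|)², so V_SG − |V_tp| = √(2 I_D / k_p) = √(2 × 1.09 / 2.39) = 0.955 V.
V_SG = 0.77 + 0.955 = 1.73 V.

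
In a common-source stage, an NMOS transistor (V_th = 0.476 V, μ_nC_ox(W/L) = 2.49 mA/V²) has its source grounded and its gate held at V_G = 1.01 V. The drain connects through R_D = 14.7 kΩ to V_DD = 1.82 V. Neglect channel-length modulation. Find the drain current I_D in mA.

I_D = 0.117 mA

V_GS = V_G = 1.01 V, so V_ov = 1.01 − 0.476 = 0.534 V.
Assume saturation: I_D = ½ k_n V_ov² = 0.5 × 2.49 × 0.534² = 0.355 mA, giving V_DS = V_DD − I_D R_D = 1.82 − 0.355 × 14.7 = -3.4 V.
But -3.4 V < V_ov = 0.534 V, so the device is actually in triode.
In triode I_D = k_n[V_ov V_DS − ½ V_DS²] and I_D = (V_DD − V_DS)/R_D. Equating: 18.3 V_DS² − 20.55 V_DS + 1.82 = 0, giving V_DS = 0.097 V (the root below V_ov).
I_D = (1.82 − 0.097) / 14.7 = 0.117 mA.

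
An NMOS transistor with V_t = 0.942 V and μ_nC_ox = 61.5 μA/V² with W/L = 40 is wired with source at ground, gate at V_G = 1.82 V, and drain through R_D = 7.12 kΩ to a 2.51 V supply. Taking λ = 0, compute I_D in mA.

V_GS = V_G = 1.82 V, so V_ov = 1.82 − 0.942 = 0.878 V.
k_n = μ_nC_ox · (W/L) = 2.46 mA/V².
Assume saturation: I_D = ½ k_n V_ov² = 0.5 × 2.46 × 0.878² = 0.948 mA, giving V_DS = V_DD − I_D R_D = 2.51 − 0.948 × 7.12 = -4.24 V.
But -4.24 V < V_ov = 0.878 V, so the device is actually in triode.
In triode I_D = k_n[V_ov V_DS − ½ V_DS²] and I_D = (V_DD − V_DS)/R_D. Equating: 8.76 V_DS² − 16.38 V_DS + 2.51 = 0, giving V_DS = 0.168 V (the root below V_ov).
I_D = (2.51 − 0.168) / 7.12 = 0.329 mA.

I_D = 0.329 mA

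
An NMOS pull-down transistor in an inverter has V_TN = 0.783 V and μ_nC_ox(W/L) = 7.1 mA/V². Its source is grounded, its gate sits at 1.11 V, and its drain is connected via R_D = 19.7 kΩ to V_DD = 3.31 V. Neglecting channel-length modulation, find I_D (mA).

I_D = 0.164 mA

V_GS = V_G = 1.11 V, so V_ov = 1.11 − 0.783 = 0.327 V.
Assume saturation: I_D = ½ k_n V_ov² = 0.5 × 7.1 × 0.327² = 0.38 mA, giving V_DS = V_DD − I_D R_D = 3.31 − 0.38 × 19.7 = -4.17 V.
But -4.17 V < V_ov = 0.327 V, so the device is actually in triode.
In triode I_D = k_n[V_ov V_DS − ½ V_DS²] and I_D = (V_DD − V_DS)/R_D. Equating: 69.9 V_DS² − 46.74 V_DS + 3.31 = 0, giving V_DS = 0.0805 V (the root below V_ov).
I_D = (3.31 − 0.0805) / 19.7 = 0.164 mA.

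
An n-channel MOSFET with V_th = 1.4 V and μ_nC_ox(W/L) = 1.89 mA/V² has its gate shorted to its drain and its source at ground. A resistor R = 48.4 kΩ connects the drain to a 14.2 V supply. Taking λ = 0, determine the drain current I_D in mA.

I_D = 0.254 mA

With gate tied to drain, V_GS = V_DS ≥ V_GS − V_th, so the device is in saturation.
KCL at the drain: ½ k_n (V_GS − V_th)² = (V_DD − V_GS)/R.
Let x = V_GS − 1.4. Then 45.7 x² + x − 12.8 = 0, giving x = 0.518 V (positive root), so V_GS = 1.92 V.
I_D = (V_DD − V_GS)/R = (14.2 − 1.92) / 48.4 = 0.254 mA.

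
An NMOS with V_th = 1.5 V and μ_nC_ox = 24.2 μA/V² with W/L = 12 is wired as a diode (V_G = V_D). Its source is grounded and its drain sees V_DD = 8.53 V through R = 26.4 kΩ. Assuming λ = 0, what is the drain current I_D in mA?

I_D = 0.220 mA

With gate tied to drain, V_GS = V_DS ≥ V_GS − V_th, so the device is in saturation.
k_n = μ_nC_ox · (W/L) = 0.2904 mA/V².
KCL at the drain: ½ k_n (V_GS − V_th)² = (V_DD − V_GS)/R.
Let x = V_GS − 1.5. Then 3.83 x² + x − 7.03 = 0, giving x = 1.23 V (positive root), so V_GS = 2.73 V.
I_D = (V_DD − V_GS)/R = (8.53 − 2.73) / 26.4 = 0.22 mA.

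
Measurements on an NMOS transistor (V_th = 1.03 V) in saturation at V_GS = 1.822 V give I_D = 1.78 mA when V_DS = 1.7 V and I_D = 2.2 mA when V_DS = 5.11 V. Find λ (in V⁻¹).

With V_GS fixed, I_D ∝ (1 + λ V_DS) in saturation, so I_D2/I_D1 = (1 + λ V_DS2)/(1 + λ V_DS1).
2.2/1.78 = 1.236 = (1 + 5.11 λ)/(1 + 1.7 λ).
Solving: λ (I_D1 V_DS2 − I_D2 V_DS1) = I_D2 − I_D1, so λ = (2.2 − 1.78) / (1.78 × 5.11 − 2.2 × 1.7) = 0.42 / 5.36 = 0.0784 V⁻¹.

λ = 0.0784 V⁻¹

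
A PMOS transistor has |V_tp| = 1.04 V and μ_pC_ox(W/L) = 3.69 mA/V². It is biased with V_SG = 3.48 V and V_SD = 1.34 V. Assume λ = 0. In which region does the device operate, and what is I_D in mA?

Triode; I_D = 8.75 mA

V_ov = V_SG − |V_tp| = 3.48 − 1.04 = 2.44 V.
Since V_SD = 1.34 V < V_ov = 2.44 V, the device is in the triode region.
I_D = k_p [V_ov · V_SD − ½ V_SD²] = 3.69 × [2.44 × 1.34 − 0.5 × 1.34²] = 8.75 mA.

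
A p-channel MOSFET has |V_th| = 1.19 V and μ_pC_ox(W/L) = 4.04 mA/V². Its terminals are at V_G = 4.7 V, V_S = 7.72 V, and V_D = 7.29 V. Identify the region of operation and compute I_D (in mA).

Triode; I_D = 2.81 mA

V_SG = V_S − V_G = 7.72 − 4.7 = 3.02 V; V_SD = V_S − V_D = 7.72 − 7.29 = 0.43 V.
V_ov = V_SG − |V_th| = 3.02 − 1.19 = 1.83 V.
Since V_SD = 0.43 V < V_ov = 1.83 V, the device is in the triode region.
I_D = k_p [V_ov · V_SD − ½ V_SD²] = 4.04 × [1.83 × 0.43 − 0.5 × 0.43²] = 2.81 mA.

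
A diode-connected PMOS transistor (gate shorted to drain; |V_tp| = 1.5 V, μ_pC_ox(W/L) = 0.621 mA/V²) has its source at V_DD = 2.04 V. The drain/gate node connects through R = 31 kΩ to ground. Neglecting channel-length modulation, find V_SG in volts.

With gate tied to drain, V_SG = V_SD ≥ V_SG − |V_tp|, so the device is in saturation.
KCL at the drain: ½ k_p (V_SG − |V_tp|)² = (V_DD − V_SG)/R.
Let x = V_SG − 1.5. Then 9.63 x² + x − 0.54 = 0, giving x = 0.191 V (positive root), so V_SG = 1.69 V.
I_D = (V_DD − V_SG)/R = (2.04 − 1.69) / 31 = 0.0113 mA.

V_SG = 1.69 V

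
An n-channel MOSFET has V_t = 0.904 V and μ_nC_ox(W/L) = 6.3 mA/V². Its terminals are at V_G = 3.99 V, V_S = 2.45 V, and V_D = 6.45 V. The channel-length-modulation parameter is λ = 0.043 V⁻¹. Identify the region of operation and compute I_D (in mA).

Saturation; I_D = 1.49 mA

V_GS = V_G − V_S = 3.99 − 2.45 = 1.54 V; V_DS = V_D − V_S = 6.45 − 2.45 = 4 V.
V_ov = V_GS − V_t = 1.54 − 0.904 = 0.636 V.
Since V_DS = 4 V ≥ V_ov = 0.636 V, the device is in saturation.
I_D = ½ k_n V_ov² (1 + λ V_DS) = 0.5 × 6.3 × 0.636² × (1 + 0.043 × 4) = 1.49 mA.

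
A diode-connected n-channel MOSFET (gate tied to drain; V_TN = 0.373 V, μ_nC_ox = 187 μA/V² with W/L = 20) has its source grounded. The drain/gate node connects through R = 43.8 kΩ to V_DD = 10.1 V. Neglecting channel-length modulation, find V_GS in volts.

V_GS = 0.712 V

With gate tied to drain, V_GS = V_DS ≥ V_GS − V_TN, so the device is in saturation.
k_n = μ_nC_ox · (W/L) = 3.74 mA/V².
KCL at the drain: ½ k_n (V_GS − V_TN)² = (V_DD − V_GS)/R.
Let x = V_GS − 0.373. Then 81.9 x² + x − 9.727 = 0, giving x = 0.339 V (positive root), so V_GS = 0.712 V.
I_D = (V_DD − V_GS)/R = (10.1 − 0.712) / 43.8 = 0.214 mA.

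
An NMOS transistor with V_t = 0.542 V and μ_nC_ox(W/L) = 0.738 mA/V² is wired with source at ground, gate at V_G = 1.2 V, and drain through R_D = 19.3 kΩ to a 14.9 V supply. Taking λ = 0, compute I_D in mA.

I_D = 0.160 mA

V_GS = V_G = 1.2 V, so V_ov = 1.2 − 0.542 = 0.658 V.
Assume saturation: I_D = ½ k_n V_ov² = 0.5 × 0.738 × 0.658² = 0.16 mA, giving V_DS = V_DD − I_D R_D = 14.9 − 0.16 × 19.3 = 11.8 V.
V_DS = 11.8 V ≥ V_ov = 0.658 V, confirming saturation.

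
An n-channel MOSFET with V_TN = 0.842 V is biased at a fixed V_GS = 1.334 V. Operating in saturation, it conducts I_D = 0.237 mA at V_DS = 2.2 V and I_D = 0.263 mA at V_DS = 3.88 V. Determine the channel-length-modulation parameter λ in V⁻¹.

With V_GS fixed, I_D ∝ (1 + λ V_DS) in saturation, so I_D2/I_D1 = (1 + λ V_DS2)/(1 + λ V_DS1).
0.263/0.237 = 1.11 = (1 + 3.88 λ)/(1 + 2.2 λ).
Solving: λ (I_D1 V_DS2 − I_D2 V_DS1) = I_D2 − I_D1, so λ = (0.263 − 0.237) / (0.237 × 3.88 − 0.263 × 2.2) = 0.026 / 0.341 = 0.0763 V⁻¹.

λ = 0.0763 V⁻¹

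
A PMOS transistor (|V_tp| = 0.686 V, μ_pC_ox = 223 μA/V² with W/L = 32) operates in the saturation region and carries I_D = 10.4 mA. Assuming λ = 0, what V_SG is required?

k_p = μ_pC_ox · (W/L) = 7.136 mA/V².
In saturation I_D = ½ k_p (V_SG − |V_tp|)², so V_SG − |V_tp| = √(2 I_D / k_p) = √(2 × 10.4 / 7.136) = 1.71 V.
V_SG = 0.686 + 1.71 = 2.39 V.

V_SG = 2.39 V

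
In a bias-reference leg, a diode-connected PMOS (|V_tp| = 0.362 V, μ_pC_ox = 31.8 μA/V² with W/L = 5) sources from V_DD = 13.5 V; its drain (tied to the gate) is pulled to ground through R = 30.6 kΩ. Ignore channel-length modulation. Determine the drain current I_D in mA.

With gate tied to drain, V_SG = V_SD ≥ V_SG − |V_tp|, so the device is in saturation.
k_p = μ_pC_ox · (W/L) = 0.159 mA/V².
KCL at the drain: ½ k_p (V_SG − |V_tp|)² = (V_DD − V_SG)/R.
Let x = V_SG − 0.362. Then 2.43 x² + x − 13.14 = 0, giving x = 2.13 V (positive root), so V_SG = 2.49 V.
I_D = (V_DD − V_SG)/R = (13.5 − 2.49) / 30.6 = 0.36 mA.

I_D = 0.360 mA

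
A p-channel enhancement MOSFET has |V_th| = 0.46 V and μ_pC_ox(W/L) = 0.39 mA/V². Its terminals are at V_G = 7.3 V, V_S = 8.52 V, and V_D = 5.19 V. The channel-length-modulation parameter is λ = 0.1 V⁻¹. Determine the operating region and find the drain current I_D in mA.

Saturation; I_D = 0.150 mA

V_SG = V_S − V_G = 8.52 − 7.3 = 1.22 V; V_SD = V_S − V_D = 8.52 − 5.19 = 3.33 V.
V_ov = V_SG − |V_th| = 1.22 − 0.46 = 0.76 V.
Since V_SD = 3.33 V ≥ V_ov = 0.76 V, the device is in saturation.
I_D = ½ k_p V_ov² (1 + λ V_SD) = 0.5 × 0.39 × 0.76² × (1 + 0.1 × 3.33) = 0.15 mA.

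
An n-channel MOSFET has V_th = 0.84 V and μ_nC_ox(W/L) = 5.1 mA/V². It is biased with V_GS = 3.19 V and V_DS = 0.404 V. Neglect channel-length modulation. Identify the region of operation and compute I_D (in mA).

Triode; I_D = 4.43 mA

V_ov = V_GS − V_th = 3.19 − 0.84 = 2.35 V.
Since V_DS = 0.404 V < V_ov = 2.35 V, the device is in the triode region.
I_D = k_n [V_ov · V_DS − ½ V_DS²] = 5.1 × [2.35 × 0.404 − 0.5 × 0.404²] = 4.43 mA.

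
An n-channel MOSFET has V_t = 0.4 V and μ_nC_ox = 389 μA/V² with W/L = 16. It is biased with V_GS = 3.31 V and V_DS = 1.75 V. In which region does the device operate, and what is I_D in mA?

k_n = μ_nC_ox · (W/L) = 6.224 mA/V².
V_ov = V_GS − V_t = 3.31 − 0.4 = 2.91 V.
Since V_DS = 1.75 V < V_ov = 2.91 V, the device is in the triode region.
I_D = k_n [V_ov · V_DS − ½ V_DS²] = 6.224 × [2.91 × 1.75 − 0.5 × 1.75²] = 22.2 mA.

Triode; I_D = 22.2 mA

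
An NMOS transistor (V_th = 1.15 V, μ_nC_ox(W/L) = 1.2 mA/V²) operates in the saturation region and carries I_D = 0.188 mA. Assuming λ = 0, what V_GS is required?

In saturation I_D = ½ k_n (V_GS − V_th)², so V_GS − V_th = √(2 I_D / k_n) = √(2 × 0.188 / 1.2) = 0.56 V.
V_GS = 1.15 + 0.56 = 1.71 V.

V_GS = 1.71 V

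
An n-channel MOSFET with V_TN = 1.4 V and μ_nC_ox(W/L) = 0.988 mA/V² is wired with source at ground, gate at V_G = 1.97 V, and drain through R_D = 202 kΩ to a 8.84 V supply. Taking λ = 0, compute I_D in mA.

V_GS = V_G = 1.97 V, so V_ov = 1.97 − 1.4 = 0.57 V.
Assume saturation: I_D = ½ k_n V_ov² = 0.5 × 0.988 × 0.57² = 0.161 mA, giving V_DS = V_DD − I_D R_D = 8.84 − 0.161 × 202 = -23.6 V.
But -23.6 V < V_ov = 0.57 V, so the device is actually in triode.
In triode I_D = k_n[V_ov V_DS − ½ V_DS²] and I_D = (V_DD − V_DS)/R_D. Equating: 99.8 V_DS² − 114.8 V_DS + 8.84 = 0, giving V_DS = 0.083 V (the root below V_ov).
I_D = (8.84 − 0.083) / 202 = 0.0434 mA.

I_D = 0.0434 mA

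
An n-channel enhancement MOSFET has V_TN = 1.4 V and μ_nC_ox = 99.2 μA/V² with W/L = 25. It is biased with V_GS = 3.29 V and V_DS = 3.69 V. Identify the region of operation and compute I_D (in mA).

k_n = μ_nC_ox · (W/L) = 2.48 mA/V².
V_ov = V_GS − V_TN = 3.29 − 1.4 = 1.89 V.
Since V_DS = 3.69 V ≥ V_ov = 1.89 V, the device is in saturation.
I_D = ½ k_n V_ov² = 0.5 × 2.48 × 1.89² = 4.43 mA.

Saturation; I_D = 4.43 mA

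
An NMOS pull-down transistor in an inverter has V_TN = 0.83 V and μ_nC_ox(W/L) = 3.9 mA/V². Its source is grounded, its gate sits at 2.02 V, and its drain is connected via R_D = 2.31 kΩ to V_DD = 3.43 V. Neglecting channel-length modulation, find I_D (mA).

I_D = 1.34 mA

V_GS = V_G = 2.02 V, so V_ov = 2.02 − 0.83 = 1.19 V.
Assume saturation: I_D = ½ k_n V_ov² = 0.5 × 3.9 × 1.19² = 2.76 mA, giving V_DS = V_DD − I_D R_D = 3.43 − 2.76 × 2.31 = -2.95 V.
But -2.95 V < V_ov = 1.19 V, so the device is actually in triode.
In triode I_D = k_n[V_ov V_DS − ½ V_DS²] and I_D = (V_DD − V_DS)/R_D. Equating: 4.5 V_DS² − 11.72 V_DS + 3.43 = 0, giving V_DS = 0.336 V (the root below V_ov).
I_D = (3.43 − 0.336) / 2.31 = 1.34 mA.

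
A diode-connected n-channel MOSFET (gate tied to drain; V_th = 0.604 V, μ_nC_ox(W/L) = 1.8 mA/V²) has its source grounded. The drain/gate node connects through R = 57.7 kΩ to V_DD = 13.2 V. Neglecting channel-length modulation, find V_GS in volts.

With gate tied to drain, V_GS = V_DS ≥ V_GS − V_th, so the device is in saturation.
KCL at the drain: ½ k_n (V_GS − V_th)² = (V_DD − V_GS)/R.
Let x = V_GS − 0.604. Then 51.9 x² + x − 12.6 = 0, giving x = 0.483 V (positive root), so V_GS = 1.09 V.
I_D = (V_DD − V_GS)/R = (13.2 − 1.09) / 57.7 = 0.21 mA.

V_GS = 1.09 V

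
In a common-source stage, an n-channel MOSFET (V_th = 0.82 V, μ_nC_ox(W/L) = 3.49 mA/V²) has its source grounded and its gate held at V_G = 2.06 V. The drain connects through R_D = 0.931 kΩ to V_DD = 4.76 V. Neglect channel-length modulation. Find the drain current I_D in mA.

V_GS = V_G = 2.06 V, so V_ov = 2.06 − 0.82 = 1.24 V.
Assume saturation: I_D = ½ k_n V_ov² = 0.5 × 3.49 × 1.24² = 2.68 mA, giving V_DS = V_DD − I_D R_D = 4.76 − 2.68 × 0.931 = 2.26 V.
V_DS = 2.26 V ≥ V_ov = 1.24 V, confirming saturation.

I_D = 2.68 mA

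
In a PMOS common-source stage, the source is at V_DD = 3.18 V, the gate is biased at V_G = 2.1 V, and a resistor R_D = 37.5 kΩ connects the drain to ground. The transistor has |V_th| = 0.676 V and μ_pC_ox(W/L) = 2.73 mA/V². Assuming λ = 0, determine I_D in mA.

V_SG = V_DD − V_G = 3.18 − 2.1 = 1.08 V, so V_ov = 1.08 − 0.676 = 0.404 V.
Assume saturation: I_D = ½ k_p V_ov² = 0.5 × 2.73 × 0.404² = 0.223 mA, giving V_SD = V_DD − I_D R_D = 3.18 − 0.223 × 37.5 = -5.17 V.
But -5.17 V < V_ov = 0.404 V, so the device is actually in triode.
In triode I_D = k_p[V_ov V_SD − ½ V_SD²] and I_D = (V_DD − V_SD)/R_D. Equating: 51.2 V_SD² − 42.36 V_SD + 3.18 = 0, giving V_SD = 0.0835 V (the root below V_ov).
I_D = (3.18 − 0.0835) / 37.5 = 0.0826 mA.

I_D = 0.0826 mA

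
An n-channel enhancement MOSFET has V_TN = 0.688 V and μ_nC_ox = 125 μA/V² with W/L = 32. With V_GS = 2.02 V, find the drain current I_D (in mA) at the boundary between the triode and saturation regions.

I_D = 3.55 mA

At the boundary V_DS = V_ov = V_GS − V_TN = 2.02 − 0.688 = 1.33 V.
k_n = μ_nC_ox · (W/L) = 4 mA/V².
I_D = ½ k_n V_ov² = 0.5 × 4 × 1.33² = 3.55 mA.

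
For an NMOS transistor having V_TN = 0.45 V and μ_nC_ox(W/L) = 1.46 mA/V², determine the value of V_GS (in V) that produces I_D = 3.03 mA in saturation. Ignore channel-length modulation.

In saturation I_D = ½ k_n (V_GS − V_TN)², so V_GS − V_TN = √(2 I_D / k_n) = √(2 × 3.03 / 1.46) = 2.04 V.
V_GS = 0.45 + 2.04 = 2.49 V.

V_GS = 2.49 V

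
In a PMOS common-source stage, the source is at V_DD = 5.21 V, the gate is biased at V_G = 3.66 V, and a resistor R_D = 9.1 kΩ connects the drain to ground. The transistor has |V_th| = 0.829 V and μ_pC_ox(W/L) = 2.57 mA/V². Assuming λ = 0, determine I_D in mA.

I_D = 0.529 mA

V_SG = V_DD − V_G = 5.21 − 3.66 = 1.55 V, so V_ov = 1.55 − 0.829 = 0.721 V.
Assume saturation: I_D = ½ k_p V_ov² = 0.5 × 2.57 × 0.721² = 0.668 mA, giving V_SD = V_DD − I_D R_D = 5.21 − 0.668 × 9.1 = -0.869 V.
But -0.869 V < V_ov = 0.721 V, so the device is actually in triode.
In triode I_D = k_p[V_ov V_SD − ½ V_SD²] and I_D = (V_DD − V_SD)/R_D. Equating: 11.7 V_SD² − 17.86 V_SD + 5.21 = 0, giving V_SD = 0.393 V (the root below V_ov).
I_D = (5.21 − 0.393) / 9.1 = 0.529 mA.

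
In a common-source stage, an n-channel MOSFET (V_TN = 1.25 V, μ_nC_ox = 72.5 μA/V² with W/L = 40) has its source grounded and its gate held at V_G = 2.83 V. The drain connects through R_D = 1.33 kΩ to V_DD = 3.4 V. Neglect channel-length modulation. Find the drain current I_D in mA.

I_D = 2.13 mA

V_GS = V_G = 2.83 V, so V_ov = 2.83 − 1.25 = 1.58 V.
k_n = μ_nC_ox · (W/L) = 2.9 mA/V².
Assume saturation: I_D = ½ k_n V_ov² = 0.5 × 2.9 × 1.58² = 3.62 mA, giving V_DS = V_DD − I_D R_D = 3.4 − 3.62 × 1.33 = -1.41 V.
But -1.41 V < V_ov = 1.58 V, so the device is actually in triode.
In triode I_D = k_n[V_ov V_DS − ½ V_DS²] and I_D = (V_DD − V_DS)/R_D. Equating: 1.93 V_DS² − 7.094 V_DS + 3.4 = 0, giving V_DS = 0.567 V (the root below V_ov).
I_D = (3.4 − 0.567) / 1.33 = 2.13 mA.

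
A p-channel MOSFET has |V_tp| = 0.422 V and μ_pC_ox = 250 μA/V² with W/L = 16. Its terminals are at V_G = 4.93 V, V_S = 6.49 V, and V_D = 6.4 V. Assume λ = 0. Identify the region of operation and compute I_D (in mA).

V_SG = V_S − V_G = 6.49 − 4.93 = 1.56 V; V_SD = V_S − V_D = 6.49 − 6.4 = 0.09 V.
k_p = μ_pC_ox · (W/L) = 4 mA/V².
V_ov = V_SG − |V_tp| = 1.56 − 0.422 = 1.14 V.
Since V_SD = 0.09 V < V_ov = 1.14 V, the device is in the triode region.
I_D = k_p [V_ov · V_SD − ½ V_SD²] = 4 × [1.14 × 0.09 − 0.5 × 0.09²] = 0.393 mA.

Triode; I_D = 0.393 mA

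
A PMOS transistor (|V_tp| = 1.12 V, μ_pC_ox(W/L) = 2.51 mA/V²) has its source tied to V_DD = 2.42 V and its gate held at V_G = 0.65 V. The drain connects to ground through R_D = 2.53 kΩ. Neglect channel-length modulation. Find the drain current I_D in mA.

V_SG = V_DD − V_G = 2.42 − 0.65 = 1.77 V, so V_ov = 1.77 − 1.12 = 0.65 V.
Assume saturation: I_D = ½ k_p V_ov² = 0.5 × 2.51 × 0.65² = 0.53 mA, giving V_SD = V_DD − I_D R_D = 2.42 − 0.53 × 2.53 = 1.08 V.
V_SD = 1.08 V ≥ V_ov = 0.65 V, confirming saturation.

I_D = 0.530 mA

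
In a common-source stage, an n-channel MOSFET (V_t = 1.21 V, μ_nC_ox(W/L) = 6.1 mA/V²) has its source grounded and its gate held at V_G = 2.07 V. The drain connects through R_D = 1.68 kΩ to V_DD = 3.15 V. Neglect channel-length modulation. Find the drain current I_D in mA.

V_GS = V_G = 2.07 V, so V_ov = 2.07 − 1.21 = 0.86 V.
Assume saturation: I_D = ½ k_n V_ov² = 0.5 × 6.1 × 0.86² = 2.26 mA, giving V_DS = V_DD − I_D R_D = 3.15 − 2.26 × 1.68 = -0.64 V.
But -0.64 V < V_ov = 0.86 V, so the device is actually in triode.
In triode I_D = k_n[V_ov V_DS − ½ V_DS²] and I_D = (V_DD − V_DS)/R_D. Equating: 5.12 V_DS² − 9.813 V_DS + 3.15 = 0, giving V_DS = 0.408 V (the root below V_ov).
I_D = (3.15 − 0.408) / 1.68 = 1.63 mA.

I_D = 1.63 mA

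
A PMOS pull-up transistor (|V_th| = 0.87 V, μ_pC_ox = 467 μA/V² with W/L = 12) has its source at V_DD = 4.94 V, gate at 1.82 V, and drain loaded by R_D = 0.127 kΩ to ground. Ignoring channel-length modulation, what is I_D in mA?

V_SG = V_DD − V_G = 4.94 − 1.82 = 3.12 V, so V_ov = 3.12 − 0.87 = 2.25 V.
k_p = μ_pC_ox · (W/L) = 5.604 mA/V².
Assume saturation: I_D = ½ k_p V_ov² = 0.5 × 5.604 × 2.25² = 14.2 mA, giving V_SD = V_DD − I_D R_D = 4.94 − 14.2 × 0.127 = 3.14 V.
V_SD = 3.14 V ≥ V_ov = 2.25 V, confirming saturation.

I_D = 14.2 mA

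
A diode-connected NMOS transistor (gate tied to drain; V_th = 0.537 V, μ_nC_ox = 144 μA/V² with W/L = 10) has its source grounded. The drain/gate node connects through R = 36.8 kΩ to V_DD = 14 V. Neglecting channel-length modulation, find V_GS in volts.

With gate tied to drain, V_GS = V_DS ≥ V_GS − V_th, so the device is in saturation.
k_n = μ_nC_ox · (W/L) = 1.44 mA/V².
KCL at the drain: ½ k_n (V_GS − V_th)² = (V_DD − V_GS)/R.
Let x = V_GS − 0.537. Then 26.5 x² + x − 13.46 = 0, giving x = 0.694 V (positive root), so V_GS = 1.23 V.
I_D = (V_DD − V_GS)/R = (14 − 1.23) / 36.8 = 0.347 mA.

V_GS = 1.23 V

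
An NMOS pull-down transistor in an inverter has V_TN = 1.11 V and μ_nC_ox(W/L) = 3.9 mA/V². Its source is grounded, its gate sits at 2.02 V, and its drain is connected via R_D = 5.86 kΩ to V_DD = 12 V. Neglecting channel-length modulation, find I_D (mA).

V_GS = V_G = 2.02 V, so V_ov = 2.02 − 1.11 = 0.91 V.
Assume saturation: I_D = ½ k_n V_ov² = 0.5 × 3.9 × 0.91² = 1.61 mA, giving V_DS = V_DD − I_D R_D = 12 − 1.61 × 5.86 = 2.54 V.
V_DS = 2.54 V ≥ V_ov = 0.91 V, confirming saturation.

I_D = 1.61 mA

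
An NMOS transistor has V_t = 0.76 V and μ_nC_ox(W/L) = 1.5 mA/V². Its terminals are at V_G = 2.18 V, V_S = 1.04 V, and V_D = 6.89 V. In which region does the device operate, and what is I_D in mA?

Saturation; I_D = 0.108 mA

V_GS = V_G − V_S = 2.18 − 1.04 = 1.14 V; V_DS = V_D − V_S = 6.89 − 1.04 = 5.85 V.
V_ov = V_GS − V_t = 1.14 − 0.76 = 0.38 V.
Since V_DS = 5.85 V ≥ V_ov = 0.38 V, the device is in saturation.
I_D = ½ k_n V_ov² = 0.5 × 1.5 × 0.38² = 0.108 mA.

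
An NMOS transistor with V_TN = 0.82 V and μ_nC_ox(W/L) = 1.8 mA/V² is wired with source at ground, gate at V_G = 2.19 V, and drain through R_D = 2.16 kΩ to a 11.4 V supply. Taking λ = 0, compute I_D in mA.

V_GS = V_G = 2.19 V, so V_ov = 2.19 − 0.82 = 1.37 V.
Assume saturation: I_D = ½ k_n V_ov² = 0.5 × 1.8 × 1.37² = 1.69 mA, giving V_DS = V_DD − I_D R_D = 11.4 − 1.69 × 2.16 = 7.75 V.
V_DS = 7.75 V ≥ V_ov = 1.37 V, confirming saturation.

I_D = 1.69 mA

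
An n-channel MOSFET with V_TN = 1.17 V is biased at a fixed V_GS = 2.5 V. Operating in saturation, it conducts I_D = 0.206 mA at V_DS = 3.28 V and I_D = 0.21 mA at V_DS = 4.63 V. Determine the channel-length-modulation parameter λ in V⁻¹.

λ = 0.0151 V⁻¹

With V_GS fixed, I_D ∝ (1 + λ V_DS) in saturation, so I_D2/I_D1 = (1 + λ V_DS2)/(1 + λ V_DS1).
0.21/0.206 = 1.019 = (1 + 4.63 λ)/(1 + 3.28 λ).
Solving: λ (I_D1 V_DS2 − I_D2 V_DS1) = I_D2 − I_D1, so λ = (0.21 − 0.206) / (0.206 × 4.63 − 0.21 × 3.28) = 0.004 / 0.265 = 0.0151 V⁻¹.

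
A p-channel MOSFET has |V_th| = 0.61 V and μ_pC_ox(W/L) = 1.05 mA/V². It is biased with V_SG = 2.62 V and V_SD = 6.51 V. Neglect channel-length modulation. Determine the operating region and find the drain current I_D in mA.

V_ov = V_SG − |V_th| = 2.62 − 0.61 = 2.01 V.
Since V_SD = 6.51 V ≥ V_ov = 2.01 V, the device is in saturation.
I_D = ½ k_p V_ov² = 0.5 × 1.05 × 2.01² = 2.12 mA.

Saturation; I_D = 2.12 mA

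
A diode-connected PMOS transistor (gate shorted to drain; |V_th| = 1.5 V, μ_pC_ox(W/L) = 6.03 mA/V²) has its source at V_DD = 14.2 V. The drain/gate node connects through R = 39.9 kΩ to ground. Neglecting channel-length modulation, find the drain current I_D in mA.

With gate tied to drain, V_SG = V_SD ≥ V_SG − |V_th|, so the device is in saturation.
KCL at the drain: ½ k_p (V_SG − |V_th|)² = (V_DD − V_SG)/R.
Let x = V_SG − 1.5. Then 120 x² + x − 12.7 = 0, giving x = 0.321 V (positive root), so V_SG = 1.82 V.
I_D = (V_DD − V_SG)/R = (14.2 − 1.82) / 39.9 = 0.31 mA.

I_D = 0.310 mA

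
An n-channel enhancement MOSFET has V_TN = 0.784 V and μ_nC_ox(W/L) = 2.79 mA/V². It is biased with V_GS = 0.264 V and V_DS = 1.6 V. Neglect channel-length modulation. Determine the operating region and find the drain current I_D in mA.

V_GS = 0.264 V < V_TN = 0.784 V, so the transistor is in cutoff.

Cutoff; I_D = 0 mA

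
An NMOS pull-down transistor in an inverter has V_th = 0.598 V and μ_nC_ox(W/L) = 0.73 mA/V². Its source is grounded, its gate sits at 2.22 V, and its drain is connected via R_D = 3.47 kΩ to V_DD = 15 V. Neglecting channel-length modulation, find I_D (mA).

I_D = 0.960 mA

V_GS = V_G = 2.22 V, so V_ov = 2.22 − 0.598 = 1.62 V.
Assume saturation: I_D = ½ k_n V_ov² = 0.5 × 0.73 × 1.62² = 0.96 mA, giving V_DS = V_DD − I_D R_D = 15 − 0.96 × 3.47 = 11.7 V.
V_DS = 11.7 V ≥ V_ov = 1.62 V, confirming saturation.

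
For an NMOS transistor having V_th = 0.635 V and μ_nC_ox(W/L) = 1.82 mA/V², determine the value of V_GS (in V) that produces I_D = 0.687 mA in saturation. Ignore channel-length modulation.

V_GS = 1.50 V

In saturation I_D = ½ k_n (V_GS − V_th)², so V_GS − V_th = √(2 I_D / k_n) = √(2 × 0.687 / 1.82) = 0.869 V.
V_GS = 0.635 + 0.869 = 1.5 V.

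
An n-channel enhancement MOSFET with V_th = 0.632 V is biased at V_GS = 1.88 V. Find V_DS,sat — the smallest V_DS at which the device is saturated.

V_DS,sat = 1.25 V

The boundary between triode and saturation is V_DS = V_GS − V_th = V_ov.
V_ov = 1.88 − 0.632 = 1.25 V.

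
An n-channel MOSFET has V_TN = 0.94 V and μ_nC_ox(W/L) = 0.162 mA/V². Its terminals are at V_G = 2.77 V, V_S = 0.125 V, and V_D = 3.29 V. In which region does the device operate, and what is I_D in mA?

V_GS = V_G − V_S = 2.77 − 0.125 = 2.65 V; V_DS = V_D − V_S = 3.29 − 0.125 = 3.17 V.
V_ov = V_GS − V_TN = 2.65 − 0.94 = 1.71 V.
Since V_DS = 3.17 V ≥ V_ov = 1.71 V, the device is in saturation.
I_D = ½ k_n V_ov² = 0.5 × 0.162 × 1.71² = 0.235 mA.

Saturation; I_D = 0.235 mA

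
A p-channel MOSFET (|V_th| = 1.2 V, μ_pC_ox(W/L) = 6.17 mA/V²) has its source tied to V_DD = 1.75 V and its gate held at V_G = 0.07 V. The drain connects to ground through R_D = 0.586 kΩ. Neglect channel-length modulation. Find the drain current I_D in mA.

V_SG = V_DD − V_G = 1.75 − 0.07 = 1.68 V, so V_ov = 1.68 − 1.2 = 0.48 V.
Assume saturation: I_D = ½ k_p V_ov² = 0.5 × 6.17 × 0.48² = 0.711 mA, giving V_SD = V_DD − I_D R_D = 1.75 − 0.711 × 0.586 = 1.33 V.
V_SD = 1.33 V ≥ V_ov = 0.48 V, confirming saturation.

I_D = 0.711 mA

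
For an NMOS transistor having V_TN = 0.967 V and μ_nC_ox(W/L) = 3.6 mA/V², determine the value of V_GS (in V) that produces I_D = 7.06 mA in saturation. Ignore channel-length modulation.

V_GS = 2.95 V

In saturation I_D = ½ k_n (V_GS − V_TN)², so V_GS − V_TN = √(2 I_D / k_n) = √(2 × 7.06 / 3.6) = 1.98 V.
V_GS = 0.967 + 1.98 = 2.95 V.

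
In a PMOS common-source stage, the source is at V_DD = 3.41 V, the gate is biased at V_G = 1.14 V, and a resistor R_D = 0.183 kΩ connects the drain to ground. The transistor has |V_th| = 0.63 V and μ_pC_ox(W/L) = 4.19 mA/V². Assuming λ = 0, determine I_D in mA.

I_D = 5.63 mA

V_SG = V_DD − V_G = 3.41 − 1.14 = 2.27 V, so V_ov = 2.27 − 0.63 = 1.64 V.
Assume saturation: I_D = ½ k_p V_ov² = 0.5 × 4.19 × 1.64² = 5.63 mA, giving V_SD = V_DD − I_D R_D = 3.41 − 5.63 × 0.183 = 2.38 V.
V_SD = 2.38 V ≥ V_ov = 1.64 V, confirming saturation.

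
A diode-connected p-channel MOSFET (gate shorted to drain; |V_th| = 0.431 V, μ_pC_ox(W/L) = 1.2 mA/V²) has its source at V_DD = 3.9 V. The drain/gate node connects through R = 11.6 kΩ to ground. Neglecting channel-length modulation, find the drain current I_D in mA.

I_D = 0.244 mA

With gate tied to drain, V_SG = V_SD ≥ V_SG − |V_th|, so the device is in saturation.
KCL at the drain: ½ k_p (V_SG − |V_th|)² = (V_DD − V_SG)/R.
Let x = V_SG − 0.431. Then 6.96 x² + x − 3.469 = 0, giving x = 0.638 V (positive root), so V_SG = 1.07 V.
I_D = (V_DD − V_SG)/R = (3.9 − 1.07) / 11.6 = 0.244 mA.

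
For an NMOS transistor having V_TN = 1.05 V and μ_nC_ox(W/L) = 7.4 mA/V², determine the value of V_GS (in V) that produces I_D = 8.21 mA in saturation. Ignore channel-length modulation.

V_GS = 2.54 V

In saturation I_D = ½ k_n (V_GS − V_TN)², so V_GS − V_TN = √(2 I_D / k_n) = √(2 × 8.21 / 7.4) = 1.49 V.
V_GS = 1.05 + 1.49 = 2.54 V.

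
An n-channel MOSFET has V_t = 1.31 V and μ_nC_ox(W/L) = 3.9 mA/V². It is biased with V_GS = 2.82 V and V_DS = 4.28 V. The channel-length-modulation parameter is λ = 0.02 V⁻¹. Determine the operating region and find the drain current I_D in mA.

Saturation; I_D = 4.83 mA

V_ov = V_GS − V_t = 2.82 − 1.31 = 1.51 V.
Since V_DS = 4.28 V ≥ V_ov = 1.51 V, the device is in saturation.
I_D = ½ k_n V_ov² (1 + λ V_DS) = 0.5 × 3.9 × 1.51² × (1 + 0.02 × 4.28) = 4.83 mA.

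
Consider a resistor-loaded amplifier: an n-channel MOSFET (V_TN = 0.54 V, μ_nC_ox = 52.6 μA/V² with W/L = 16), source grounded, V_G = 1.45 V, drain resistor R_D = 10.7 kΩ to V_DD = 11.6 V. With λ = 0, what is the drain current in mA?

V_GS = V_G = 1.45 V, so V_ov = 1.45 − 0.54 = 0.91 V.
k_n = μ_nC_ox · (W/L) = 0.8416 mA/V².
Assume saturation: I_D = ½ k_n V_ov² = 0.5 × 0.8416 × 0.91² = 0.348 mA, giving V_DS = V_DD − I_D R_D = 11.6 − 0.348 × 10.7 = 7.87 V.
V_DS = 7.87 V ≥ V_ov = 0.91 V, confirming saturation.

I_D = 0.348 mA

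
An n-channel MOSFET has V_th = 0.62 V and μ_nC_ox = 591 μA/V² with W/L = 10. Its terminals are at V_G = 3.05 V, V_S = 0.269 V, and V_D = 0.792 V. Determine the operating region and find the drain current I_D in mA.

V_GS = V_G − V_S = 3.05 − 0.269 = 2.78 V; V_DS = V_D − V_S = 0.792 − 0.269 = 0.523 V.
k_n = μ_nC_ox · (W/L) = 5.91 mA/V².
V_ov = V_GS − V_th = 2.78 − 0.62 = 2.16 V.
Since V_DS = 0.523 V < V_ov = 2.16 V, the device is in the triode region.
I_D = k_n [V_ov · V_DS − ½ V_DS²] = 5.91 × [2.16 × 0.523 − 0.5 × 0.523²] = 5.87 mA.

Triode; I_D = 5.87 mA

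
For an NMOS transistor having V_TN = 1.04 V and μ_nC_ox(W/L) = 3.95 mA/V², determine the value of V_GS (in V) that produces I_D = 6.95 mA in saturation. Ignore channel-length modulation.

V_GS = 2.92 V

In saturation I_D = ½ k_n (V_GS − V_TN)², so V_GS − V_TN = √(2 I_D / k_n) = √(2 × 6.95 / 3.95) = 1.88 V.
V_GS = 1.04 + 1.88 = 2.92 V.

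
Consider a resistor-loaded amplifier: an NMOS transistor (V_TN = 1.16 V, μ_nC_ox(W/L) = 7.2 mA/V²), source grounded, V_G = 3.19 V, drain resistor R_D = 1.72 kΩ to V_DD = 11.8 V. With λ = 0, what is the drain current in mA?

I_D = 6.56 mA

V_GS = V_G = 3.19 V, so V_ov = 3.19 − 1.16 = 2.03 V.
Assume saturation: I_D = ½ k_n V_ov² = 0.5 × 7.2 × 2.03² = 14.8 mA, giving V_DS = V_DD − I_D R_D = 11.8 − 14.8 × 1.72 = -13.7 V.
But -13.7 V < V_ov = 2.03 V, so the device is actually in triode.
In triode I_D = k_n[V_ov V_DS − ½ V_DS²] and I_D = (V_DD − V_DS)/R_D. Equating: 6.19 V_DS² − 26.14 V_DS + 11.8 = 0, giving V_DS = 0.514 V (the root below V_ov).
I_D = (11.8 − 0.514) / 1.72 = 6.56 mA.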